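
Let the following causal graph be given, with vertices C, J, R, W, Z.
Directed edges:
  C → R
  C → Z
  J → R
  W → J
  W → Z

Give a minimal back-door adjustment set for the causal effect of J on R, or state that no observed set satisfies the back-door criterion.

J→R: minimal back-door set ∅.

desc(J)\{J}={R}; candidates ⊆ {C,W,Z}.
∅: J⊥R given ∅ in G with J→· removed — back-door holds.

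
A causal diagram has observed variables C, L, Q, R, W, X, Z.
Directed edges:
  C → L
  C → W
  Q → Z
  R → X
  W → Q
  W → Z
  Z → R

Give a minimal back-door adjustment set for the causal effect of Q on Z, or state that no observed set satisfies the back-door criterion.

Q→Z: minimal back-door set {W}.

desc(Q)\{Q}={R,X,Z}; candidates ⊆ {C,L,W}.
size 0: {}; under {} Q still reaches {C,L,R,W,X,Z} ∋ Z.
{W}: Q⊥Z given {W} in G with Q→· removed — back-door holds.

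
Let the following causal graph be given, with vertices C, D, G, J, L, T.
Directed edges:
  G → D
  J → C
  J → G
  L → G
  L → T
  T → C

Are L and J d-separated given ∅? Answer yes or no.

Bayes-Ball from L | ∅ reaches {C,D,G,T}.
J ∉ reach(L|∅) ⇒ L ⊥ J | ∅.

Yes — L ⊥ J | ∅.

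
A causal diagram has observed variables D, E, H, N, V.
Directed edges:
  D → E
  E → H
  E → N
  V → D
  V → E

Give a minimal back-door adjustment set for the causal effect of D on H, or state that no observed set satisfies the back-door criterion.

desc(D)\{D}={E,H,N}; candidates ⊆ {V}.
size 0: {}; under {} D still reaches {E,H,N,V} ∋ H.
{V}: D⊥H given {V} in G with D→· removed — back-door holds.

D→H: minimal back-door set {V}.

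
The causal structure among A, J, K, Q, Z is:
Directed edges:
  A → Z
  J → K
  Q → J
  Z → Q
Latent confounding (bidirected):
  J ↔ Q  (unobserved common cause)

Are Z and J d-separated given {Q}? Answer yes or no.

No — Z and J are d-connected given {Q}.

Bayes-Ball from Z | {Q} reaches {A,J,K}.
J ∈ reach(Z|{Q}) ⇒ Z ⊥̸ J | {Q}.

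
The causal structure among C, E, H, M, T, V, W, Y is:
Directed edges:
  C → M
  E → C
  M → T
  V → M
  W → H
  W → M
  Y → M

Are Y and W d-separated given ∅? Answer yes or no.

Yes — Y ⊥ W | ∅.

Bayes-Ball from Y | ∅ reaches {M,T}.
W ∉ reach(Y|∅) ⇒ Y ⊥ W | ∅.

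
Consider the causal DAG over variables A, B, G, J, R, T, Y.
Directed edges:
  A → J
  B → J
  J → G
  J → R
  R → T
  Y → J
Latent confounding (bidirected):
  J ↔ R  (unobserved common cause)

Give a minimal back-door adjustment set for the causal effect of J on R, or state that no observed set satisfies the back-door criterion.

desc(J)\{J}={G,R,T}; candidates ⊆ {A,B,Y}.
J↔R: latent back-door arc(s) into J.
size 0: {}; under {} J still reaches {A,B,R,T,Y} ∋ R.
size 1: {A}, {B}, {Y}; under {A} J still reaches {B,R,T,Y} ∋ R.
size 2: {A,B}, {A,Y}, {B,Y}; under {A,B} J still reaches {R,T,Y} ∋ R.
J↔R cannot be blocked by any observed set — no back-door set.

J→R: no observed back-door set.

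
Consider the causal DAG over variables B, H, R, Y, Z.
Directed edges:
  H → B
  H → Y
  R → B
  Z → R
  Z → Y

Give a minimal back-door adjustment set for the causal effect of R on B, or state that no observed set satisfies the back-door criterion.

desc(R)\{R}={B}; candidates ⊆ {H,Y,Z}.
∅: R⊥B given ∅ in G with R→· removed — back-door holds.

R→B: minimal back-door set ∅.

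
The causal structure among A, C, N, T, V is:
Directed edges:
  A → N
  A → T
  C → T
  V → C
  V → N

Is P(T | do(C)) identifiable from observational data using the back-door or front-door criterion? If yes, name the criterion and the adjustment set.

P(T|do(C)): backdoor, adjust for ∅.

desc(C)\{C}={T}; candidates ⊆ {A,N,V}.
∅: C⊥T given ∅ in G with C→· removed — back-door holds.
P(T|do(C)) = P(T|C) — no adjustment needed.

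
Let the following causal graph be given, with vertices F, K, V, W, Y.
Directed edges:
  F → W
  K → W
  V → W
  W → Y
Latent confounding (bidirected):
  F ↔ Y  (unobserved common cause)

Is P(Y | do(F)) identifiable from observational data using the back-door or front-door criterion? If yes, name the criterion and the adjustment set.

desc(F)\{F}={W,Y}; candidates ⊆ {K,V}.
F↔Y: latent back-door arc(s) into F.
size 0: {}; under {} F still reaches {Y} ∋ Y.
size 1: {K}, {V}; under {K} F still reaches {Y} ∋ Y.
size 2: {K,V}; under {K,V} F still reaches {Y} ∋ Y.
F↔Y cannot be blocked by any observed set — no back-door set.
{W}: (i) intercepts every directed F→Y path; (ii) no back-door F→{W}; (iii) {F} blocks every back-door {W}→Y. Front-door holds.
P(Y|do(F)) = Σ_{W} P(W|F) Σ_{F'} P(Y|W,F')P(F').

P(Y|do(F)): frontdoor, adjust for {W}.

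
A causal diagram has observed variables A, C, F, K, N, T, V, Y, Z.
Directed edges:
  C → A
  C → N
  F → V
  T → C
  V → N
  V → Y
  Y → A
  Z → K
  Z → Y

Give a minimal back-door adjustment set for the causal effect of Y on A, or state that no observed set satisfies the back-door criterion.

desc(Y)\{Y}={A}; candidates ⊆ {C,F,K,N,T,V,Z}.
∅: Y⊥A given ∅ in G with Y→· removed — back-door holds.

Y→A: minimal back-door set ∅.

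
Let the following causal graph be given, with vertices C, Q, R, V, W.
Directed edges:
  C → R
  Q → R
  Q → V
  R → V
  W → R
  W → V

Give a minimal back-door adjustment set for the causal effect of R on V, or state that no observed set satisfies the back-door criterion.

R→V: minimal back-door set {Q, W}.

desc(R)\{R}={V}; candidates ⊆ {C,Q,W}.
size 0: {}; under {} R still reaches {C,Q,V,W} ∋ V.
size 1: {C}, {Q}, {W}; under {C} R still reaches {Q,V,W} ∋ V.
{Q,W}: R⊥V given {Q,W} in G with R→· removed — back-door holds.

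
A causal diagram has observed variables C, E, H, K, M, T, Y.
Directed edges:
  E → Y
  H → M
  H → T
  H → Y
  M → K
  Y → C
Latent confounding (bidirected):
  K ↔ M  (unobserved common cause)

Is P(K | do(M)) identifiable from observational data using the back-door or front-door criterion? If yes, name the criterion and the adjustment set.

P(K|do(M)): not identifiable (no BD/FD set).

desc(M)\{M}={K}; candidates ⊆ {C,E,H,T,Y}.
M↔K: latent back-door arc(s) into M.
size 0: {}; under {} M still reaches {C,H,K,T,Y} ∋ K.
size 1: {C}, {E}, {H} …(+2); under {C} M still reaches {E,H,K,T,Y} ∋ K.
size 2: {C,E}, {C,H}, {C,T} …(+7); under {C,E} M still reaches {H,K,T,Y} ∋ K.
M↔K cannot be blocked by any observed set — no back-door set.
No mediator lies on a directed M→…→K path.
Neither criterion identifies P(K|do(M)) in this graph.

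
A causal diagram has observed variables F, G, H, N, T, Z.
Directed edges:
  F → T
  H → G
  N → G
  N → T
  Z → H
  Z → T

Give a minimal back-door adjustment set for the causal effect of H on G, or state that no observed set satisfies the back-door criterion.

H→G: minimal back-door set ∅.

desc(H)\{H}={G}; candidates ⊆ {F,N,T,Z}.
∅: H⊥G given ∅ in G with H→· removed — back-door holds.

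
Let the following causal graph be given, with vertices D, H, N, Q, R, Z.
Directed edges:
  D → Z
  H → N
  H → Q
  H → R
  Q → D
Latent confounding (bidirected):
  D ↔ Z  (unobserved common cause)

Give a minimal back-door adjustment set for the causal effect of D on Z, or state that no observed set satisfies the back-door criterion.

desc(D)\{D}={Z}; candidates ⊆ {H,N,Q,R}.
D↔Z: latent back-door arc(s) into D.
size 0: {}; under {} D still reaches {H,N,Q,R,Z} ∋ Z.
size 1: {H}, {N}, {Q} …(+1); under {H} D still reaches {Q,Z} ∋ Z.
size 2: {H,N}, {H,Q}, {H,R} …(+3); under {H,N} D still reaches {Q,Z} ∋ Z.
D↔Z cannot be blocked by any observed set — no back-door set.

D→Z: no observed back-door set.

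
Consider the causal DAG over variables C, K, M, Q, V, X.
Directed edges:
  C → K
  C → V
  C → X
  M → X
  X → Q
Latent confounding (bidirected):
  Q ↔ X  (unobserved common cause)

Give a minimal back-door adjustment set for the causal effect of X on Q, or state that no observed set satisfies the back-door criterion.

desc(X)\{X}={Q}; candidates ⊆ {C,K,M,V}.
X↔Q: latent back-door arc(s) into X.
size 0: {}; under {} X still reaches {C,K,M,Q,V} ∋ Q.
size 1: {C}, {K}, {M} …(+1); under {C} X still reaches {M,Q} ∋ Q.
size 2: {C,K}, {C,M}, {C,V} …(+3); under {C,K} X still reaches {M,Q} ∋ Q.
X↔Q cannot be blocked by any observed set — no back-door set.

X→Q: no observed back-door set.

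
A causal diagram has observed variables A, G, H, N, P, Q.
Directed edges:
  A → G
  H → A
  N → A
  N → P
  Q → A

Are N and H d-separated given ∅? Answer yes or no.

Yes — N ⊥ H | ∅.

Bayes-Ball from N | ∅ reaches {A,G,P}.
H ∉ reach(N|∅) ⇒ N ⊥ H | ∅.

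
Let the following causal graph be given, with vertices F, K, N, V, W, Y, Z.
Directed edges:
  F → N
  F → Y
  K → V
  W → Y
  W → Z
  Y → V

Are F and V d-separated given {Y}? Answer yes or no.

Bayes-Ball from F | {Y} reaches {N,W,Z}.
V ∉ reach(F|{Y}) ⇒ F ⊥ V | {Y}.

Yes — F ⊥ V | {Y}.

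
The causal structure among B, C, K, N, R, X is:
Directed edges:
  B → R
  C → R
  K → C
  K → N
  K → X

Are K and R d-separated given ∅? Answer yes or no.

No — K and R are d-connected given ∅.

Bayes-Ball from K | ∅ reaches {C,N,R,X}.
R ∈ reach(K|∅) ⇒ K ⊥̸ R | ∅.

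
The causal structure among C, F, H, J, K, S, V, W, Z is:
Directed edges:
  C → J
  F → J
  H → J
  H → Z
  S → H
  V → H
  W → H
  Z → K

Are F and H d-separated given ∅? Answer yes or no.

Bayes-Ball from F | ∅ reaches {J}.
H ∉ reach(F|∅) ⇒ F ⊥ H | ∅.

Yes — F ⊥ H | ∅.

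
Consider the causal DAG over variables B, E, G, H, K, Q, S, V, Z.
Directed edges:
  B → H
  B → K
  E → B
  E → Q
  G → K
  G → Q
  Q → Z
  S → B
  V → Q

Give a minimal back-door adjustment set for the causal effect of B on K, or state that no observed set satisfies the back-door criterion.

B→K: minimal back-door set ∅.

desc(B)\{B}={H,K}; candidates ⊆ {E,G,Q,S,V,Z}.
∅: B⊥K given ∅ in G with B→· removed — back-door holds.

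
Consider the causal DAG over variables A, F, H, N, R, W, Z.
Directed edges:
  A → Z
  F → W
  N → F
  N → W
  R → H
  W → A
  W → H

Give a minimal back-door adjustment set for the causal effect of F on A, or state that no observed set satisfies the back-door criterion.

desc(F)\{F}={A,H,W,Z}; candidates ⊆ {N,R}.
size 0: {}; under {} F still reaches {A,H,N,W,Z} ∋ A.
{N}: F⊥A given {N} in G with F→· removed — back-door holds.

F→A: minimal back-door set {N}.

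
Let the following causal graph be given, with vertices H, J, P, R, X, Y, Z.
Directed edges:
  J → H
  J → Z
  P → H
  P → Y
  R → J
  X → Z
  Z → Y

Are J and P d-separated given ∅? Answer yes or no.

Bayes-Ball from J | ∅ reaches {H,R,Y,Z}.
P ∉ reach(J|∅) ⇒ J ⊥ P | ∅.

Yes — J ⊥ P | ∅.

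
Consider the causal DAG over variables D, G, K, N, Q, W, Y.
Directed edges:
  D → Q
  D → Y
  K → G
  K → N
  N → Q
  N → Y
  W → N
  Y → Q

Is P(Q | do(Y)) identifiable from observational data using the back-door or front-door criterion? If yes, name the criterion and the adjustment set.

desc(Y)\{Y}={Q}; candidates ⊆ {D,G,K,N,W}.
size 0: {}; under {} Y still reaches {D,G,K,N,Q,W} ∋ Q.
size 1: {D}, {G}, {K} …(+2); under {D} Y still reaches {G,K,N,Q,W} ∋ Q.
{D,N}: Y⊥Q given {D,N} in G with Y→· removed — back-door holds.
P(Q|do(Y)) = Σ_{D,N} P(Q|Y,D,N)·P(D,N).

P(Q|do(Y)): backdoor, adjust for {D, N}.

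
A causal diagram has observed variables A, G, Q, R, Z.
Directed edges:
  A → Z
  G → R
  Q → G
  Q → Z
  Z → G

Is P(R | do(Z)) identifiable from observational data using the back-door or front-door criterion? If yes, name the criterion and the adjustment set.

desc(Z)\{Z}={G,R}; candidates ⊆ {A,Q}.
size 0: {}; under {} Z still reaches {A,G,Q,R} ∋ R.
{Q}: Z⊥R given {Q} in G with Z→· removed — back-door holds.
P(R|do(Z)) = Σ_{Q} P(R|Z,Q)·P(Q).

P(R|do(Z)): backdoor, adjust for {Q}.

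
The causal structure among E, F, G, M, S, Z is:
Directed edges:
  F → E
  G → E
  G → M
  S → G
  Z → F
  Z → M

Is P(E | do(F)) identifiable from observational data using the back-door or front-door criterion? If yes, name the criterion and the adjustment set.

P(E|do(F)): backdoor, adjust for ∅.

desc(F)\{F}={E}; candidates ⊆ {G,M,S,Z}.
∅: F⊥E given ∅ in G with F→· removed — back-door holds.
P(E|do(F)) = P(E|F) — no adjustment needed.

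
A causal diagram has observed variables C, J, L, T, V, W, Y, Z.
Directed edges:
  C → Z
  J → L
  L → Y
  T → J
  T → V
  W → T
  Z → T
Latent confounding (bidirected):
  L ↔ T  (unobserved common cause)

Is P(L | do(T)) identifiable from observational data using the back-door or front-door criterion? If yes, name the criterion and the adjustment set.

desc(T)\{T}={J,L,V,Y}; candidates ⊆ {C,W,Z}.
T↔L: latent back-door arc(s) into T.
size 0: {}; under {} T still reaches {C,L,W,Y,Z} ∋ L.
size 1: {C}, {W}, {Z}; under {C} T still reaches {L,W,Y,Z} ∋ L.
size 2: {C,W}, {C,Z}, {W,Z}; under {C,W} T still reaches {L,Y,Z} ∋ L.
T↔L cannot be blocked by any observed set — no back-door set.
{J}: (i) intercepts every directed T→L path; (ii) no back-door T→{J}; (iii) {T} blocks every back-door {J}→L. Front-door holds.
P(L|do(T)) = Σ_{J} P(J|T) Σ_{T'} P(L|J,T')P(T').

P(L|do(T)): frontdoor, adjust for {J}.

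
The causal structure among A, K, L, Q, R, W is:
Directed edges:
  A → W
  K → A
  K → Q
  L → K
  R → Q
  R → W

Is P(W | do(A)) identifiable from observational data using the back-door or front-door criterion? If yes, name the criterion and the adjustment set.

desc(A)\{A}={W}; candidates ⊆ {K,L,Q,R}.
∅: A⊥W given ∅ in G with A→· removed — back-door holds.
P(W|do(A)) = P(W|A) — no adjustment needed.

P(W|do(A)): backdoor, adjust for ∅.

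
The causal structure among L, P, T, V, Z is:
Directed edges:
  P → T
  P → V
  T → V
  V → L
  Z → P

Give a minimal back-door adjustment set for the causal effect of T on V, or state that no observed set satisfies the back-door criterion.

T→V: minimal back-door set {P}.

desc(T)\{T}={L,V}; candidates ⊆ {P,Z}.
size 0: {}; under {} T still reaches {L,P,V,Z} ∋ V.
{P}: T⊥V given {P} in G with T→· removed — back-door holds.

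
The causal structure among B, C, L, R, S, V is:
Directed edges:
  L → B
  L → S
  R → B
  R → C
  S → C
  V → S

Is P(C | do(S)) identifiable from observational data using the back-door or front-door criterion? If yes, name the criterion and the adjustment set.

desc(S)\{S}={C}; candidates ⊆ {B,L,R,V}.
∅: S⊥C given ∅ in G with S→· removed — back-door holds.
P(C|do(S)) = P(C|S) — no adjustment needed.

P(C|do(S)): backdoor, adjust for ∅.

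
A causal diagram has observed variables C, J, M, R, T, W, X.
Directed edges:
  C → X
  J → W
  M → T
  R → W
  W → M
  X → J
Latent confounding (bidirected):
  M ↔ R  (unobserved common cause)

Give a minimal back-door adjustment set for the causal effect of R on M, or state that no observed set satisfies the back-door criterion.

R→M: no observed back-door set.

desc(R)\{R}={M,T,W}; candidates ⊆ {C,J,X}.
R↔M: latent back-door arc(s) into R.
size 0: {}; under {} R still reaches {M,T} ∋ M.
size 1: {C}, {J}, {X}; under {C} R still reaches {M,T} ∋ M.
size 2: {C,J}, {C,X}, {J,X}; under {C,J} R still reaches {M,T} ∋ M.
R↔M cannot be blocked by any observed set — no back-door set.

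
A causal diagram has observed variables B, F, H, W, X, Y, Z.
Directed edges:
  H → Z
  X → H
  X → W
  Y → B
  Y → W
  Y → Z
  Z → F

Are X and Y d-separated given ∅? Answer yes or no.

Yes — X ⊥ Y | ∅.

Bayes-Ball from X | ∅ reaches {F,H,W,Z}.
Y ∉ reach(X|∅) ⇒ X ⊥ Y | ∅.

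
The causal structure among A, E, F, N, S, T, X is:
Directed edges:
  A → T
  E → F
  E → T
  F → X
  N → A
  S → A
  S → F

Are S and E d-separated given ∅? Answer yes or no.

Bayes-Ball from S | ∅ reaches {A,F,T,X}.
E ∉ reach(S|∅) ⇒ S ⊥ E | ∅.

Yes — S ⊥ E | ∅.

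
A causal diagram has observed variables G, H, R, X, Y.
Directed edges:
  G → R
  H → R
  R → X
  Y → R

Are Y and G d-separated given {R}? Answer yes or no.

No — Y and G are d-connected given {R}.

Bayes-Ball from Y | {R} reaches {G,H}.
G ∈ reach(Y|{R}) ⇒ Y ⊥̸ G | {R}.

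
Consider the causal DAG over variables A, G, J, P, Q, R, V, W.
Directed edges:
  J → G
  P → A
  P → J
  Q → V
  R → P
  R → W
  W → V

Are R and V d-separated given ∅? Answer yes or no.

Bayes-Ball from R | ∅ reaches {A,G,J,P,V,W}.
V ∈ reach(R|∅) ⇒ R ⊥̸ V | ∅.

No — R and V are d-connected given ∅.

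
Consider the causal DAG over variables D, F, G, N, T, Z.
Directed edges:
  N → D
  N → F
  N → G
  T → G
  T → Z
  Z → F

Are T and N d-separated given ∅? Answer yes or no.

Bayes-Ball from T | ∅ reaches {F,G,Z}.
N ∉ reach(T|∅) ⇒ T ⊥ N | ∅.

Yes — T ⊥ N | ∅.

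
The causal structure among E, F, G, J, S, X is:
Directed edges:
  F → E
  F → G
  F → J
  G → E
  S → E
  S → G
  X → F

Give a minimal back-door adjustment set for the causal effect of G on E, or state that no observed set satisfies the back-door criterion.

desc(G)\{G}={E}; candidates ⊆ {F,J,S,X}.
size 0: {}; under {} G still reaches {E,F,J,S,X} ∋ E.
size 1: {F}, {J}, {S} …(+1); under {F} G still reaches {E,S} ∋ E.
{F,S}: G⊥E given {F,S} in G with G→· removed — back-door holds.

G→E: minimal back-door set {F, S}.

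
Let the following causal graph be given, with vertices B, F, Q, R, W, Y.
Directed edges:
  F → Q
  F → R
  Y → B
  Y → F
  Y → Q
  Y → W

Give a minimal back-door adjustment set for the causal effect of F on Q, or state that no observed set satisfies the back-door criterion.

desc(F)\{F}={Q,R}; candidates ⊆ {B,W,Y}.
size 0: {}; under {} F still reaches {B,Q,W,Y} ∋ Q.
{Y}: F⊥Q given {Y} in G with F→· removed — back-door holds.

F→Q: minimal back-door set {Y}.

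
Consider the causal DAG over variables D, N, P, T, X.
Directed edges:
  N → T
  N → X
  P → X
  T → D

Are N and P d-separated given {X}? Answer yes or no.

No — N and P are d-connected given {X}.

Bayes-Ball from N | {X} reaches {D,P,T}.
P ∈ reach(N|{X}) ⇒ N ⊥̸ P | {X}.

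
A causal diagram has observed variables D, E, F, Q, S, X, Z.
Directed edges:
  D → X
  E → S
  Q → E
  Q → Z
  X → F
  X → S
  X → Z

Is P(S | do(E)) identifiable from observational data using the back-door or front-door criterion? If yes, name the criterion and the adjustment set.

desc(E)\{E}={S}; candidates ⊆ {D,F,Q,X,Z}.
∅: E⊥S given ∅ in G with E→· removed — back-door holds.
P(S|do(E)) = P(S|E) — no adjustment needed.

P(S|do(E)): backdoor, adjust for ∅.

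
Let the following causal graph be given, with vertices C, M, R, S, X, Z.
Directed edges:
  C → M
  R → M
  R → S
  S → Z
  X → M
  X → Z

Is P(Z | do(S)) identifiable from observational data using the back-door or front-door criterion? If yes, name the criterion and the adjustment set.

desc(S)\{S}={Z}; candidates ⊆ {C,M,R,X}.
∅: S⊥Z given ∅ in G with S→· removed — back-door holds.
P(Z|do(S)) = P(Z|S) — no adjustment needed.

P(Z|do(S)): backdoor, adjust for ∅.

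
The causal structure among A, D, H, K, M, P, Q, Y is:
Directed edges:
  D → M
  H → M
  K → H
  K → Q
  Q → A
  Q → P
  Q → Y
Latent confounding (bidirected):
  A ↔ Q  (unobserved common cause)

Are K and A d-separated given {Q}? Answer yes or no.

Bayes-Ball from K | {Q} reaches {A,H,M}.
A ∈ reach(K|{Q}) ⇒ K ⊥̸ A | {Q}.

No — K and A are d-connected given {Q}.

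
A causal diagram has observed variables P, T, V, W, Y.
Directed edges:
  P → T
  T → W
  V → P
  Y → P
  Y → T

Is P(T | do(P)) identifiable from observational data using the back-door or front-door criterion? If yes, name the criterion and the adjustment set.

P(T|do(P)): backdoor, adjust for {Y}.

desc(P)\{P}={T,W}; candidates ⊆ {V,Y}.
size 0: {}; under {} P still reaches {T,V,W,Y} ∋ T.
{Y}: P⊥T given {Y} in G with P→· removed — back-door holds.
P(T|do(P)) = Σ_{Y} P(T|P,Y)·P(Y).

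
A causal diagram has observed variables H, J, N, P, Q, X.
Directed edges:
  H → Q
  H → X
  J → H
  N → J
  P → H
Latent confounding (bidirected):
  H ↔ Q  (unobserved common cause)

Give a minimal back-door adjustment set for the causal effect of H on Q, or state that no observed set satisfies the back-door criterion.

H→Q: no observed back-door set.

desc(H)\{H}={Q,X}; candidates ⊆ {J,N,P}.
H↔Q: latent back-door arc(s) into H.
size 0: {}; under {} H still reaches {J,N,P,Q} ∋ Q.
size 1: {J}, {N}, {P}; under {J} H still reaches {P,Q} ∋ Q.
size 2: {J,N}, {J,P}, {N,P}; under {J,N} H still reaches {P,Q} ∋ Q.
H↔Q cannot be blocked by any observed set — no back-door set.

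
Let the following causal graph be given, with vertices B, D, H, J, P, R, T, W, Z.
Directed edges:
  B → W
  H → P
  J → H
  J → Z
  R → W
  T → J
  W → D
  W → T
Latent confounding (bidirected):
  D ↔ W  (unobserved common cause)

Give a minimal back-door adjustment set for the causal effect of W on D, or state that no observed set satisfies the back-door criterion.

W→D: no observed back-door set.

desc(W)\{W}={D,H,J,P,T,Z}; candidates ⊆ {B,R}.
W↔D: latent back-door arc(s) into W.
size 0: {}; under {} W still reaches {B,D,R} ∋ D.
size 1: {B}, {R}; under {B} W still reaches {D,R} ∋ D.
size 2: {B,R}; under {B,R} W still reaches {D} ∋ D.
W↔D cannot be blocked by any observed set — no back-door set.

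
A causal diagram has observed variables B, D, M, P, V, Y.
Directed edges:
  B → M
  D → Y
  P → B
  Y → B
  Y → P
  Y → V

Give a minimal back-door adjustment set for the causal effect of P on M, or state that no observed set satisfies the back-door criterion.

P→M: minimal back-door set {Y}.

desc(P)\{P}={B,M}; candidates ⊆ {D,V,Y}.
size 0: {}; under {} P still reaches {B,D,M,V,Y} ∋ M.
{Y}: P⊥M given {Y} in G with P→· removed — back-door holds.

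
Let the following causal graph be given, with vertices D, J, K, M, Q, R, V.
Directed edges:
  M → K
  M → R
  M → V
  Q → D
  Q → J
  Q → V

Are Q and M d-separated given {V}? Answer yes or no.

Bayes-Ball from Q | {V} reaches {D,J,K,M,R}.
M ∈ reach(Q|{V}) ⇒ Q ⊥̸ M | {V}.

No — Q and M are d-connected given {V}.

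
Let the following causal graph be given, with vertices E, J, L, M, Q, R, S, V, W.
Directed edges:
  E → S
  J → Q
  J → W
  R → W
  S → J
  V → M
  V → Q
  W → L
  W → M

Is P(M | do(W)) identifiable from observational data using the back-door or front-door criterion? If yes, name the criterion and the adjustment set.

P(M|do(W)): backdoor, adjust for ∅.

desc(W)\{W}={L,M}; candidates ⊆ {E,J,Q,R,S,V}.
∅: W⊥M given ∅ in G with W→· removed — back-door holds.
P(M|do(W)) = P(M|W) — no adjustment needed.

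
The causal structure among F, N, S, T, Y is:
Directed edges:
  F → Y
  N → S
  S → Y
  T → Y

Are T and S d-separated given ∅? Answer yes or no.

Yes — T ⊥ S | ∅.

Bayes-Ball from T | ∅ reaches {Y}.
S ∉ reach(T|∅) ⇒ T ⊥ S | ∅.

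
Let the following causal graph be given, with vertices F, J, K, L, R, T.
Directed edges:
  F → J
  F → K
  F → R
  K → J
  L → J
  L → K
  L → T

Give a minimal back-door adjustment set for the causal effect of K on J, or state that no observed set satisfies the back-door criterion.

desc(K)\{K}={J}; candidates ⊆ {F,L,R,T}.
size 0: {}; under {} K still reaches {F,J,L,R,T} ∋ J.
size 1: {F}, {L}, {R} …(+1); under {F} K still reaches {J,L,T} ∋ J.
{F,L}: K⊥J given {F,L} in G with K→· removed — back-door holds.

K→J: minimal back-door set {F, L}.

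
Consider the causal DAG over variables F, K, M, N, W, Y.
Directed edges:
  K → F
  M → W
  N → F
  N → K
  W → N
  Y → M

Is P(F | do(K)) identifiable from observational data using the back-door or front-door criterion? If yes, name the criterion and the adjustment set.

P(F|do(K)): backdoor, adjust for {N}.

desc(K)\{K}={F}; candidates ⊆ {M,N,W,Y}.
size 0: {}; under {} K still reaches {F,M,N,W,Y} ∋ F.
{N}: K⊥F given {N} in G with K→· removed — back-door holds.
P(F|do(K)) = Σ_{N} P(F|K,N)·P(N).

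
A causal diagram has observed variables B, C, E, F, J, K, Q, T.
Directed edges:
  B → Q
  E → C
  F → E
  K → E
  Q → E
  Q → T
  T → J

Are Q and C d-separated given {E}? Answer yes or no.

Bayes-Ball from Q | {E} reaches {B,F,J,K,T}.
C ∉ reach(Q|{E}) ⇒ Q ⊥ C | {E}.

Yes — Q ⊥ C | {E}.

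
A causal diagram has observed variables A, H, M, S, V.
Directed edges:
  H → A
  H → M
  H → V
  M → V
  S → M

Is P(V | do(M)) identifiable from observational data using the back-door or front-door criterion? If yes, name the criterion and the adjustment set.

P(V|do(M)): backdoor, adjust for {H}.

desc(M)\{M}={V}; candidates ⊆ {A,H,S}.
size 0: {}; under {} M still reaches {A,H,S,V} ∋ V.
{H}: M⊥V given {H} in G with M→· removed — back-door holds.
P(V|do(M)) = Σ_{H} P(V|M,H)·P(H).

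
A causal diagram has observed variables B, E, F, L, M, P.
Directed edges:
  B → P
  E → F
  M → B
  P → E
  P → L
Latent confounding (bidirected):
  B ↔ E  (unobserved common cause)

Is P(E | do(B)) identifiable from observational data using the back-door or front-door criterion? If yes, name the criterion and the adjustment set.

desc(B)\{B}={E,F,L,P}; candidates ⊆ {M}.
B↔E: latent back-door arc(s) into B.
size 0: {}; under {} B still reaches {E,F,M} ∋ E.
size 1: {M}; under {M} B still reaches {E,F} ∋ E.
B↔E cannot be blocked by any observed set — no back-door set.
{P}: (i) intercepts every directed B→E path; (ii) no back-door B→{P}; (iii) {B} blocks every back-door {P}→E. Front-door holds.
P(E|do(B)) = Σ_{P} P(P|B) Σ_{B'} P(E|P,B')P(B').

P(E|do(B)): frontdoor, adjust for {P}.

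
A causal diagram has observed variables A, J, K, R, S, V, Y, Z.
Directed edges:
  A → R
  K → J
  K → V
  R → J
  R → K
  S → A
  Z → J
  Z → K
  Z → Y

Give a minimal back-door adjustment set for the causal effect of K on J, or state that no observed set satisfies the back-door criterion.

desc(K)\{K}={J,V}; candidates ⊆ {A,R,S,Y,Z}.
size 0: {}; under {} K still reaches {A,J,R,S,Y,Z} ∋ J.
size 1: {A}, {R}, {S} …(+2); under {A} K still reaches {J,R,Y,Z} ∋ J.
{R,Z}: K⊥J given {R,Z} in G with K→· removed — back-door holds.

K→J: minimal back-door set {R, Z}.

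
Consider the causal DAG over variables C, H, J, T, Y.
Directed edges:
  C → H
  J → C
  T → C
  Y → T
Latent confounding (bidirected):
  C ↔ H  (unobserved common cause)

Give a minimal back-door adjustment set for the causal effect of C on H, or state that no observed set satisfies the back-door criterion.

desc(C)\{C}={H}; candidates ⊆ {J,T,Y}.
C↔H: latent back-door arc(s) into C.
size 0: {}; under {} C still reaches {H,J,T,Y} ∋ H.
size 1: {J}, {T}, {Y}; under {J} C still reaches {H,T,Y} ∋ H.
size 2: {J,T}, {J,Y}, {T,Y}; under {J,T} C still reaches {H} ∋ H.
C↔H cannot be blocked by any observed set — no back-door set.

C→H: no observed back-door set.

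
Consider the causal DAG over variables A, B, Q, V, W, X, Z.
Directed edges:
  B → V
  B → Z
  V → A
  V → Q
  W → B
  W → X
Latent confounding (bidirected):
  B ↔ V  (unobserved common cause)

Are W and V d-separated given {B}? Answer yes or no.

Bayes-Ball from W | {B} reaches {A,Q,V,X}.
V ∈ reach(W|{B}) ⇒ W ⊥̸ V | {B}.

No — W and V are d-connected given {B}.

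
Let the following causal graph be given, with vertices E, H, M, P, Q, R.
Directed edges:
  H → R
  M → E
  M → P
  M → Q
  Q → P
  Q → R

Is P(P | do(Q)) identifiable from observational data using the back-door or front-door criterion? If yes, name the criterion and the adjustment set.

desc(Q)\{Q}={P,R}; candidates ⊆ {E,H,M}.
size 0: {}; under {} Q still reaches {E,M,P} ∋ P.
{M}: Q⊥P given {M} in G with Q→· removed — back-door holds.
P(P|do(Q)) = Σ_{M} P(P|Q,M)·P(M).

P(P|do(Q)): backdoor, adjust for {M}.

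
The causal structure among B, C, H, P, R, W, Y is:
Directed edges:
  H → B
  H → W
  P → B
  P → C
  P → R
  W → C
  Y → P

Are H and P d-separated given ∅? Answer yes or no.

Yes — H ⊥ P | ∅.

Bayes-Ball from H | ∅ reaches {B,C,W}.
P ∉ reach(H|∅) ⇒ H ⊥ P | ∅.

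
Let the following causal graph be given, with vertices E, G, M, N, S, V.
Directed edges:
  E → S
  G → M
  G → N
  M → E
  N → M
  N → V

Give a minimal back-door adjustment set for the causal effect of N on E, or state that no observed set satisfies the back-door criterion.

N→E: minimal back-door set {G}.

desc(N)\{N}={E,M,S,V}; candidates ⊆ {G}.
size 0: {}; under {} N still reaches {E,G,M,S} ∋ E.
{G}: N⊥E given {G} in G with N→· removed — back-door holds.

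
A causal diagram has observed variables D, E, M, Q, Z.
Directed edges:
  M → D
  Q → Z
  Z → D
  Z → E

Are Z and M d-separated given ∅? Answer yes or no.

Bayes-Ball from Z | ∅ reaches {D,E,Q}.
M ∉ reach(Z|∅) ⇒ Z ⊥ M | ∅.

Yes — Z ⊥ M | ∅.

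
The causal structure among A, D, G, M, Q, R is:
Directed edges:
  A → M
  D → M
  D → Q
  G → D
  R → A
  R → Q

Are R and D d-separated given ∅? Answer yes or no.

Yes — R ⊥ D | ∅.

Bayes-Ball from R | ∅ reaches {A,M,Q}.
D ∉ reach(R|∅) ⇒ R ⊥ D | ∅.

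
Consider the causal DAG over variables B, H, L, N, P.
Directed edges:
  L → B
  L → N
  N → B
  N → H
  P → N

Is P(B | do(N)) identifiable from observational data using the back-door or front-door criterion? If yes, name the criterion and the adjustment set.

P(B|do(N)): backdoor, adjust for {L}.

desc(N)\{N}={B,H}; candidates ⊆ {L,P}.
size 0: {}; under {} N still reaches {B,L,P} ∋ B.
{L}: N⊥B given {L} in G with N→· removed — back-door holds.
P(B|do(N)) = Σ_{L} P(B|N,L)·P(L).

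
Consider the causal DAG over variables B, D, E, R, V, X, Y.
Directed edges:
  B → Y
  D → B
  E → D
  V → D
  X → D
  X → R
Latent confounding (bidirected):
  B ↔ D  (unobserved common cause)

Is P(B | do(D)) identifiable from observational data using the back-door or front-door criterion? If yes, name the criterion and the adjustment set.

P(B|do(D)): not identifiable (no BD/FD set).

desc(D)\{D}={B,Y}; candidates ⊆ {E,R,V,X}.
D↔B: latent back-door arc(s) into D.
size 0: {}; under {} D still reaches {B,E,R,V,X,Y} ∋ B.
size 1: {E}, {R}, {V} …(+1); under {E} D still reaches {B,R,V,X,Y} ∋ B.
size 2: {E,R}, {E,V}, {E,X} …(+3); under {E,R} D still reaches {B,V,X,Y} ∋ B.
D↔B cannot be blocked by any observed set — no back-door set.
No mediator lies on a directed D→…→B path.
Neither criterion identifies P(B|do(D)) in this graph.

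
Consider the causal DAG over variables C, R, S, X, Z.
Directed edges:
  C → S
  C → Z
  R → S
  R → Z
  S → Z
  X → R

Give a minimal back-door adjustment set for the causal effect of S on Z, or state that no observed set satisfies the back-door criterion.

S→Z: minimal back-door set {C, R}.

desc(S)\{S}={Z}; candidates ⊆ {C,R,X}.
size 0: {}; under {} S still reaches {C,R,X,Z} ∋ Z.
size 1: {C}, {R}, {X}; under {C} S still reaches {R,X,Z} ∋ Z.
{C,R}: S⊥Z given {C,R} in G with S→· removed — back-door holds.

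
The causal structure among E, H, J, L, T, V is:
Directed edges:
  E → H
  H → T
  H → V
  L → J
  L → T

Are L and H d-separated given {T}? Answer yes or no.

Bayes-Ball from L | {T} reaches {E,H,J,V}.
H ∈ reach(L|{T}) ⇒ L ⊥̸ H | {T}.

No — L and H are d-connected given {T}.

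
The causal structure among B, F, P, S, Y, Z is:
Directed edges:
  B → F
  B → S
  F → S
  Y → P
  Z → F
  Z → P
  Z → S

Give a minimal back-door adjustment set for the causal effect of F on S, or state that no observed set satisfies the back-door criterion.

F→S: minimal back-door set {B, Z}.

desc(F)\{F}={S}; candidates ⊆ {B,P,Y,Z}.
size 0: {}; under {} F still reaches {B,P,S,Z} ∋ S.
size 1: {B}, {P}, {Y} …(+1); under {B} F still reaches {P,S,Z} ∋ S.
{B,Z}: F⊥S given {B,Z} in G with F→· removed — back-door holds.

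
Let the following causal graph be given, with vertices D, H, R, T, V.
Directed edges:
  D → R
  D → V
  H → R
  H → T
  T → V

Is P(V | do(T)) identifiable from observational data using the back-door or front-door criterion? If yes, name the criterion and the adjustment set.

desc(T)\{T}={V}; candidates ⊆ {D,H,R}.
∅: T⊥V given ∅ in G with T→· removed — back-door holds.
P(V|do(T)) = P(V|T) — no adjustment needed.

P(V|do(T)): backdoor, adjust for ∅.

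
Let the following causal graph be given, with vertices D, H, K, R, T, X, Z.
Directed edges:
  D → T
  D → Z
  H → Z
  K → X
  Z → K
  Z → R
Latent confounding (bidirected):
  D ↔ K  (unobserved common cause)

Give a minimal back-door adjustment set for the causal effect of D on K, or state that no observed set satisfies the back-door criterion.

D→K: no observed back-door set.

desc(D)\{D}={K,R,T,X,Z}; candidates ⊆ {H}.
D↔K: latent back-door arc(s) into D.
size 0: {}; under {} D still reaches {K,X} ∋ K.
size 1: {H}; under {H} D still reaches {K,X} ∋ K.
D↔K cannot be blocked by any observed set — no back-door set.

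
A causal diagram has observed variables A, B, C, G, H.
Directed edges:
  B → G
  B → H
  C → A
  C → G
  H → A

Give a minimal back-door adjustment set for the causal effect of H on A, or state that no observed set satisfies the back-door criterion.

desc(H)\{H}={A}; candidates ⊆ {B,C,G}.
∅: H⊥A given ∅ in G with H→· removed — back-door holds.

H→A: minimal back-door set ∅.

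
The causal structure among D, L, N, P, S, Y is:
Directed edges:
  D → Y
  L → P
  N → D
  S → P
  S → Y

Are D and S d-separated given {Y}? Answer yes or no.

No — D and S are d-connected given {Y}.

Bayes-Ball from D | {Y} reaches {N,P,S}.
S ∈ reach(D|{Y}) ⇒ D ⊥̸ S | {Y}.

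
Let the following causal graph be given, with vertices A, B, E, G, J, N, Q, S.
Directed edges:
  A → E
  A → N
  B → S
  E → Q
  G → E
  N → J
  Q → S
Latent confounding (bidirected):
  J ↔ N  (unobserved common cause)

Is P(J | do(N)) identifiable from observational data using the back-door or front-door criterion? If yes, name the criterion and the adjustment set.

desc(N)\{N}={J}; candidates ⊆ {A,B,E,G,Q,S}.
N↔J: latent back-door arc(s) into N.
size 0: {}; under {} N still reaches {A,E,J,Q,S} ∋ J.
size 1: {A}, {B}, {E} …(+3); under {A} N still reaches {J} ∋ J.
size 2: {A,B}, {A,E}, {A,G} …(+12); under {A,B} N still reaches {J} ∋ J.
N↔J cannot be blocked by any observed set — no back-door set.
No mediator lies on a directed N→…→J path.
Neither criterion identifies P(J|do(N)) in this graph.

P(J|do(N)): not identifiable (no BD/FD set).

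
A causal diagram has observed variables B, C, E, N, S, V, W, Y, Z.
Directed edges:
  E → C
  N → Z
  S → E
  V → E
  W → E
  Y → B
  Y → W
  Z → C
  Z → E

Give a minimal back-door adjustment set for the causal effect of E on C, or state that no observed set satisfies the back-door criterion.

desc(E)\{E}={C}; candidates ⊆ {B,N,S,V,W,Y,Z}.
size 0: {}; under {} E still reaches {B,C,N,S,V,W,Y,Z} ∋ C.
{Z}: E⊥C given {Z} in G with E→· removed — back-door holds.

E→C: minimal back-door set {Z}.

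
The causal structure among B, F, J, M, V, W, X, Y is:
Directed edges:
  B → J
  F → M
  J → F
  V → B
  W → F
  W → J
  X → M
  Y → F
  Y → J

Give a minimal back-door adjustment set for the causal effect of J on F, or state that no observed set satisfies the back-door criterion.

J→F: minimal back-door set {W, Y}.

desc(J)\{J}={F,M}; candidates ⊆ {B,V,W,X,Y}.
size 0: {}; under {} J still reaches {B,F,M,V,W,Y} ∋ F.
size 1: {B}, {V}, {W} …(+2); under {B} J still reaches {F,M,W,Y} ∋ F.
{W,Y}: J⊥F given {W,Y} in G with J→· removed — back-door holds.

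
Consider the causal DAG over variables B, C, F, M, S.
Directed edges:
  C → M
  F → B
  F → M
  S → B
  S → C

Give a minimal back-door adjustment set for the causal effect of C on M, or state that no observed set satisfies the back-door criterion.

C→M: minimal back-door set ∅.

desc(C)\{C}={M}; candidates ⊆ {B,F,S}.
∅: C⊥M given ∅ in G with C→· removed — back-door holds.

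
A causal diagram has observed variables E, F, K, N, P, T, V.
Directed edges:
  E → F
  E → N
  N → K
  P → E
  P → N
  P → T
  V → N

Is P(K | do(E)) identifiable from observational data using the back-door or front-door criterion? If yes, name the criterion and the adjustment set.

P(K|do(E)): backdoor, adjust for {P}.

desc(E)\{E}={F,K,N}; candidates ⊆ {P,T,V}.
size 0: {}; under {} E still reaches {K,N,P,T} ∋ K.
{P}: E⊥K given {P} in G with E→· removed — back-door holds.
P(K|do(E)) = Σ_{P} P(K|E,P)·P(P).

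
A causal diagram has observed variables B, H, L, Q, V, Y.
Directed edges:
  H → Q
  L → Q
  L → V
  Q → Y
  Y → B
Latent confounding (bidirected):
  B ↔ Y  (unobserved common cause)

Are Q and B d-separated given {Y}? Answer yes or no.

No — Q and B are d-connected given {Y}.

Bayes-Ball from Q | {Y} reaches {B,H,L,V}.
B ∈ reach(Q|{Y}) ⇒ Q ⊥̸ B | {Y}.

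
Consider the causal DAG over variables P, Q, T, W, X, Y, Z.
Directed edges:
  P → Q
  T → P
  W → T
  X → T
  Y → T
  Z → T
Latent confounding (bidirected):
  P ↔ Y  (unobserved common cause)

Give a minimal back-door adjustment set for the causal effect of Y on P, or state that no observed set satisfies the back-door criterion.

Y→P: no observed back-door set.

desc(Y)\{Y}={P,Q,T}; candidates ⊆ {W,X,Z}.
Y↔P: latent back-door arc(s) into Y.
size 0: {}; under {} Y still reaches {P,Q} ∋ P.
size 1: {W}, {X}, {Z}; under {W} Y still reaches {P,Q} ∋ P.
size 2: {W,X}, {W,Z}, {X,Z}; under {W,X} Y still reaches {P,Q} ∋ P.
Y↔P cannot be blocked by any observed set — no back-door set.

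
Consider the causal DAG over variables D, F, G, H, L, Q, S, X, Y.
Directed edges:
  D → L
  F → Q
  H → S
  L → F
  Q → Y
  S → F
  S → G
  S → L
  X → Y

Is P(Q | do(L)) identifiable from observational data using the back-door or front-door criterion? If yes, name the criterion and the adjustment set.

P(Q|do(L)): backdoor, adjust for {S}.

desc(L)\{L}={F,Q,Y}; candidates ⊆ {D,G,H,S,X}.
size 0: {}; under {} L still reaches {D,F,G,H,Q,S,Y} ∋ Q.
{S}: L⊥Q given {S} in G with L→· removed — back-door holds.
P(Q|do(L)) = Σ_{S} P(Q|L,S)·P(S).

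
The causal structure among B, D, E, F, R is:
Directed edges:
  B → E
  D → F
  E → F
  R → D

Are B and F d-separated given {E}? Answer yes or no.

Yes — B ⊥ F | {E}.

Bayes-Ball from B | {E} reaches ∅.
F ∉ reach(B|{E}) ⇒ B ⊥ F | {E}.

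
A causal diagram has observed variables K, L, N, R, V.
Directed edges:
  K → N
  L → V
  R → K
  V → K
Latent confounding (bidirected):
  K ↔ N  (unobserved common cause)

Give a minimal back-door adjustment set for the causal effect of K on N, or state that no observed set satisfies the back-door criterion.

K→N: no observed back-door set.

desc(K)\{K}={N}; candidates ⊆ {L,R,V}.
K↔N: latent back-door arc(s) into K.
size 0: {}; under {} K still reaches {L,N,R,V} ∋ N.
size 1: {L}, {R}, {V}; under {L} K still reaches {N,R,V} ∋ N.
size 2: {L,R}, {L,V}, {R,V}; under {L,R} K still reaches {N,V} ∋ N.
K↔N cannot be blocked by any observed set — no back-door set.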